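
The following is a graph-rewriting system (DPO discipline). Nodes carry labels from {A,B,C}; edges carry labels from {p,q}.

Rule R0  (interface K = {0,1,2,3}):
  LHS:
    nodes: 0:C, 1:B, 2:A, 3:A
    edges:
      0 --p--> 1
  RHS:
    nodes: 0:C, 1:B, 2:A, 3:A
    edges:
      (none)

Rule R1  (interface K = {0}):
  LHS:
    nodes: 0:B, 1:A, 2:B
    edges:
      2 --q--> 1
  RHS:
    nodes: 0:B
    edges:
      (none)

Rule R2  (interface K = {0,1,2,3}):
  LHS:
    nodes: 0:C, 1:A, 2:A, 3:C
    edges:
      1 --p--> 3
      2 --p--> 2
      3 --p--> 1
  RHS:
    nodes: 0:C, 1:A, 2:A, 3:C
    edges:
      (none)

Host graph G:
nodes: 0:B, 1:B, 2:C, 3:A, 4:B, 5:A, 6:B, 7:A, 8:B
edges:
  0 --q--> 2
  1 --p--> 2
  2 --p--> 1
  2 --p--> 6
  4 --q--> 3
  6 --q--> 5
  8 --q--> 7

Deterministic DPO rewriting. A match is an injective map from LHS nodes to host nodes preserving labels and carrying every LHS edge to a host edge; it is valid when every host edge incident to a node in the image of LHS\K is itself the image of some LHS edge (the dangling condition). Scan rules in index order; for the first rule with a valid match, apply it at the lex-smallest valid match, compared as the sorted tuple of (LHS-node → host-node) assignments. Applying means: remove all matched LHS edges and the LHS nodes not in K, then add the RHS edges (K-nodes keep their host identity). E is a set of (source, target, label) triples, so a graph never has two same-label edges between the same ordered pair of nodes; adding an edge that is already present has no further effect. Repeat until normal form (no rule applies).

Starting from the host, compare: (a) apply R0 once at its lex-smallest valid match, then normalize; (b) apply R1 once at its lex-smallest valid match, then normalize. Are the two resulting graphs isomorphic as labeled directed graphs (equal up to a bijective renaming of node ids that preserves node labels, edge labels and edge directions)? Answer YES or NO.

branch R0-first: apply at {0↦2, 1↦1, 2↦3, 3↦5} → |E|=6, then 4 more step(s) → NF |V|=3 |E|=2 V={0:B, 1:B, 2:C} E=0-q->2 1-p->2
branch R1-first: apply at {0↦0, 1↦3, 2↦4} → |E|=6, then 4 more step(s) → NF |V|=3 |E|=2 V={0:B, 1:B, 2:C} E=0-q->2 1-p->2
graphs isomorphic (equal up to label-preserving node renaming)

Answer: YES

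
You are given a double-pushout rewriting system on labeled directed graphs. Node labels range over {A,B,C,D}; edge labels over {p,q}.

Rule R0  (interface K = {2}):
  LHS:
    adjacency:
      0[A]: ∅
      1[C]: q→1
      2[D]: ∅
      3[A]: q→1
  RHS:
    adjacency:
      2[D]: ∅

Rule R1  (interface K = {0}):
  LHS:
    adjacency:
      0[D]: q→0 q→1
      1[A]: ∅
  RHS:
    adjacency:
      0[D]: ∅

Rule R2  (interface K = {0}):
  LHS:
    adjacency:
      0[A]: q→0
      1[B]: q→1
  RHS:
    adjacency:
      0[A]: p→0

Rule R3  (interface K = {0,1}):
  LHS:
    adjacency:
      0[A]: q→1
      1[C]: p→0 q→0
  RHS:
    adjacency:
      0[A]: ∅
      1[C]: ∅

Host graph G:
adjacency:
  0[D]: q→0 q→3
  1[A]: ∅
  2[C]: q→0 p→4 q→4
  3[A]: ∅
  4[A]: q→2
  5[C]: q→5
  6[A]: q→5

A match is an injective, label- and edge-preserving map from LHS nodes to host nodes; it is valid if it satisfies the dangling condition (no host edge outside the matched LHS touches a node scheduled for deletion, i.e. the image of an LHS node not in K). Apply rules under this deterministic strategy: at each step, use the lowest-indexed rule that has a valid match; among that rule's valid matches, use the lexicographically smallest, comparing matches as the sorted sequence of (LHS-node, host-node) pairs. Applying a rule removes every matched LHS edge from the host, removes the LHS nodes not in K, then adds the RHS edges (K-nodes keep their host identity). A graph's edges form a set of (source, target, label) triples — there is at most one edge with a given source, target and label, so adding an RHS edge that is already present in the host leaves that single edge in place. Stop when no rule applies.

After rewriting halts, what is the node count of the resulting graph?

Answer: 3

Steps:
start.  V:7 E:8  edges: 0-q->0 0-q->3 2-q->0 2-p->4 2-q->4 4-q->2 5-q->5 6-q->5
1. fire R0 via {0↦1, 1↦5, 2↦0, 3↦6}  →  V:4 E:6  edges: 0-q->0 0-q->3 2-q->0 2-p->4 2-q->4 4-q->2
2. fire R1 via {0↦0, 1↦3}  →  V:3 E:4  edges: 2-q->0 2-p->4 2-q->4 4-q->2
3. fire R3 via {0↦4, 1↦2}  →  V:3 E:1  edges: 2-q->0
halt: no rule applies after step 3
NF nodes: {0:D, 2:C, 4:A}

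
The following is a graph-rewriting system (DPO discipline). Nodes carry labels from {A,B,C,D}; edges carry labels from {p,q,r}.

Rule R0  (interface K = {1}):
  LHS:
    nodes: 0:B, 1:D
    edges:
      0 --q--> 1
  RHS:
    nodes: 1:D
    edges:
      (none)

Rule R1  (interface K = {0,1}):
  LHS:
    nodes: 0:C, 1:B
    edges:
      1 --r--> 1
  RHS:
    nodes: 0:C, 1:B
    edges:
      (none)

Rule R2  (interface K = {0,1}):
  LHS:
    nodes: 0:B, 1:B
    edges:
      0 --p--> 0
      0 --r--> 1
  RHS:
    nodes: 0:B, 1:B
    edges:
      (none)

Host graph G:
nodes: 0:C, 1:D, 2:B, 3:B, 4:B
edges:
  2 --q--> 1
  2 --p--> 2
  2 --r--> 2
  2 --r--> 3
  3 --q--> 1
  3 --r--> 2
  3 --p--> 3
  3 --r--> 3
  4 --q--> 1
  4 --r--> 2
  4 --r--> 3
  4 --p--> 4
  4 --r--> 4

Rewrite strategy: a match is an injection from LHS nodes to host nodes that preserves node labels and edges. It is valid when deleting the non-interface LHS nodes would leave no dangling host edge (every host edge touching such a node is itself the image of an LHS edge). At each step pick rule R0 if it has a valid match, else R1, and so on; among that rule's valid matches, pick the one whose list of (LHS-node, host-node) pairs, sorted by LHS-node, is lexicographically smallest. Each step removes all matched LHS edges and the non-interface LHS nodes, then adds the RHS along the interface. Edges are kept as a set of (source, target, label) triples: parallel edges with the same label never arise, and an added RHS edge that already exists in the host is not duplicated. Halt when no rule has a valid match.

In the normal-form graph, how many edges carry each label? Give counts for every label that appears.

[0] host  ⇒  5 nodes, 13 edges  {2-q->1 2-p->2 2-r->2 2-r->3 3-q->1 3-r->2 3-p->3 3-r->3 4-q->1 4-r->2 4-r->3 4-p->4 4-r->4}
[1] R1 @ {0↦0, 1↦2}  ⇒  5 nodes, 12 edges  {2-q->1 2-p->2 2-r->3 3-q->1 3-r->2 3-p->3 3-r->3 4-q->1 4-r->2 4-r->3 4-p->4 4-r->4}
[2] R1 @ {0↦0, 1↦3}  ⇒  5 nodes, 11 edges  {2-q->1 2-p->2 2-r->3 3-q->1 3-r->2 3-p->3 4-q->1 4-r->2 4-r->3 4-p->4 4-r->4}
[3] R1 @ {0↦0, 1↦4}  ⇒  5 nodes, 10 edges  {2-q->1 2-p->2 2-r->3 3-q->1 3-r->2 3-p->3 4-q->1 4-r->2 4-r->3 4-p->4}
[4] R2 @ {0↦2, 1↦3}  ⇒  5 nodes, 8 edges  {2-q->1 3-q->1 3-r->2 3-p->3 4-q->1 4-r->2 4-r->3 4-p->4}
[5] R2 @ {0↦3, 1↦2}  ⇒  5 nodes, 6 edges  {2-q->1 3-q->1 4-q->1 4-r->2 4-r->3 4-p->4}
[6] R2 @ {0↦4, 1↦2}  ⇒  5 nodes, 4 edges  {2-q->1 3-q->1 4-q->1 4-r->3}
[7] R0 @ {0↦2, 1↦1}  ⇒  4 nodes, 3 edges  {3-q->1 4-q->1 4-r->3}
final graph: no rule applies after step 7
NF edges: [(3, 1, 'q'), (4, 1, 'q'), (4, 3, 'r')]

Answer: q:2 r:1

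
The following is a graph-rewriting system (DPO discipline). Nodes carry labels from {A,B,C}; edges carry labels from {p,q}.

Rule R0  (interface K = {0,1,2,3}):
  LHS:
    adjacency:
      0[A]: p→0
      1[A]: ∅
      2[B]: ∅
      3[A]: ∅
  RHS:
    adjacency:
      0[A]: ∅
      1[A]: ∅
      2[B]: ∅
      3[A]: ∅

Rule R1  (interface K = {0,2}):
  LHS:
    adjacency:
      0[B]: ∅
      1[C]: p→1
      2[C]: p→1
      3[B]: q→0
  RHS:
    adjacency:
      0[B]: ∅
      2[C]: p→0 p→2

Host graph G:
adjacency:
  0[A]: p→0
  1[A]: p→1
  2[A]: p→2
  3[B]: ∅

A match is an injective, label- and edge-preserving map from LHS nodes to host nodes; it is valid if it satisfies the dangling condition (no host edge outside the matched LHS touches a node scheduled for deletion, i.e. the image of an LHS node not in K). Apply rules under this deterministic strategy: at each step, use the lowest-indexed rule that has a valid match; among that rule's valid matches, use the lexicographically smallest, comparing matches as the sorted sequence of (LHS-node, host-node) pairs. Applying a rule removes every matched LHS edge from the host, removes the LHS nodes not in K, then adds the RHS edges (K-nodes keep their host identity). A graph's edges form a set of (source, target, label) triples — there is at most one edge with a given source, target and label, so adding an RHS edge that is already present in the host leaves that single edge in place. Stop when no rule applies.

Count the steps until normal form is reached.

initial: |V|=4 |E|=3  E = 0-p->0 1-p->1 2-p->2
step 1: apply R0 at {0↦0, 1↦1, 2↦3, 3↦2}  → |V|=4 |E|=2  E = 1-p->1 2-p->2
step 2: apply R0 at {0↦1, 1↦0, 2↦3, 3↦2}  → |V|=4 |E|=1  E = 2-p->2
step 3: apply R0 at {0↦2, 1↦0, 2↦3, 3↦1}  → |V|=4 |E|=0  E = ∅
final graph: no rule applies after step 3

Answer: 3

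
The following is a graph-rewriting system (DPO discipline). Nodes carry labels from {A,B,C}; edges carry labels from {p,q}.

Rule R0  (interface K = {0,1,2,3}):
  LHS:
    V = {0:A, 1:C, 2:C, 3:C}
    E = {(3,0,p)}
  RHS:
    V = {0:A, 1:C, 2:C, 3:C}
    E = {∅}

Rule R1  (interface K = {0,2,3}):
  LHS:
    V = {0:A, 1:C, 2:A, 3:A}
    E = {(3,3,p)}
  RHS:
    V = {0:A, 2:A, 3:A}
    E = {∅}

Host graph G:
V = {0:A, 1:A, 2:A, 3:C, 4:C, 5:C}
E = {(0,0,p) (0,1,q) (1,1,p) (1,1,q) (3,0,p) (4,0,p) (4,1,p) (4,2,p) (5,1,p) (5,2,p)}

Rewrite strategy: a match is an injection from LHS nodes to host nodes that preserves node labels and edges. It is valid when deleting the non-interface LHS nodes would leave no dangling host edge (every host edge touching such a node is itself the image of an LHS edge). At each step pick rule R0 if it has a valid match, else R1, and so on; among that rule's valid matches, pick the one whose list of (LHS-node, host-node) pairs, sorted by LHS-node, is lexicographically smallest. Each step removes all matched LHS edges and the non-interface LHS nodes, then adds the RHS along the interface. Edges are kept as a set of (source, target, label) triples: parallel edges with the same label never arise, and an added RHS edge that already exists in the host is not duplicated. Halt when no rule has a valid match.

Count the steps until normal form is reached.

Answer: 8

Rewrite trace:
start.  V:6 E:10  edges: 0-p->0 0-q->1 1-p->1 1-q->1 3-p->0 4-p->0 4-p->1 4-p->2 5-p->1 5-p->2
1. fire R0 via {0↦0, 1↦3, 2↦5, 3↦4}  →  V:6 E:9  edges: 0-p->0 0-q->1 1-p->1 1-q->1 3-p->0 4-p->1 4-p->2 5-p->1 5-p->2
2. fire R0 via {0↦0, 1↦4, 2↦5, 3↦3}  →  V:6 E:8  edges: 0-p->0 0-q->1 1-p->1 1-q->1 4-p->1 4-p->2 5-p->1 5-p->2
3. fire R0 via {0↦1, 1↦3, 2↦4, 3↦5}  →  V:6 E:7  edges: 0-p->0 0-q->1 1-p->1 1-q->1 4-p->1 4-p->2 5-p->2
4. fire R0 via {0↦1, 1↦3, 2↦5, 3↦4}  →  V:6 E:6  edges: 0-p->0 0-q->1 1-p->1 1-q->1 4-p->2 5-p->2
5. fire R0 via {0↦2, 1↦3, 2↦4, 3↦5}  →  V:6 E:5  edges: 0-p->0 0-q->1 1-p->1 1-q->1 4-p->2
6. fire R0 via {0↦2, 1↦3, 2↦5, 3↦4}  →  V:6 E:4  edges: 0-p->0 0-q->1 1-p->1 1-q->1
7. fire R1 via {0↦0, 1↦3, 2↦2, 3↦1}  →  V:5 E:3  edges: 0-p->0 0-q->1 1-q->1
8. fire R1 via {0↦1, 1↦4, 2↦2, 3↦0}  →  V:4 E:2  edges: 0-q->1 1-q->1
halt: no rule applies after step 8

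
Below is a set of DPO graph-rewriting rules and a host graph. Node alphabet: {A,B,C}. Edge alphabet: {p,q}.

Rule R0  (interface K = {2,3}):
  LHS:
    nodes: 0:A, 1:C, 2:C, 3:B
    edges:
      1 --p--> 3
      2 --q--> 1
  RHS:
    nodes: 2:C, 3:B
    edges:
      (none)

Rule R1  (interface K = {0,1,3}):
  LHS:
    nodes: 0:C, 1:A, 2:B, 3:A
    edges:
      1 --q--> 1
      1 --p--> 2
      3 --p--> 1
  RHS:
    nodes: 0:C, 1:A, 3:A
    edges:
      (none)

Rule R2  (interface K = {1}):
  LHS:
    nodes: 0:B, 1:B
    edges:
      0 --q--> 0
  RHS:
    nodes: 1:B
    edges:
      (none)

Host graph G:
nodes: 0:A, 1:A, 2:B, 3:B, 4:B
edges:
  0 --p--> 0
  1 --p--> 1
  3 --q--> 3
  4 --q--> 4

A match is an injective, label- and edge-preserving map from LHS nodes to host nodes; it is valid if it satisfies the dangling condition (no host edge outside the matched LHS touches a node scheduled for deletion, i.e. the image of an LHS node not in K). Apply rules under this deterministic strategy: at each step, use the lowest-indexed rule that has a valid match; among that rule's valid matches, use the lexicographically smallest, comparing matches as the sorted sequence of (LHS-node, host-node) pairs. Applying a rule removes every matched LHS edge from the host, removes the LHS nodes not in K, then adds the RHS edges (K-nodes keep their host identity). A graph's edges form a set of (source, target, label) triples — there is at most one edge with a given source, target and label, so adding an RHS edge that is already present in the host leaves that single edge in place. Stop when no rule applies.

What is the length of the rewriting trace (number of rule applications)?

Answer: 2

Derivation:
initial: |V|=5 |E|=4  E = 0-p->0 1-p->1 3-q->3 4-q->4
step 1: apply R2 at {0↦3, 1↦2}  → |V|=4 |E|=3  E = 0-p->0 1-p->1 4-q->4
step 2: apply R2 at {0↦4, 1↦2}  → |V|=3 |E|=2  E = 0-p->0 1-p->1
final graph: no rule applies after step 2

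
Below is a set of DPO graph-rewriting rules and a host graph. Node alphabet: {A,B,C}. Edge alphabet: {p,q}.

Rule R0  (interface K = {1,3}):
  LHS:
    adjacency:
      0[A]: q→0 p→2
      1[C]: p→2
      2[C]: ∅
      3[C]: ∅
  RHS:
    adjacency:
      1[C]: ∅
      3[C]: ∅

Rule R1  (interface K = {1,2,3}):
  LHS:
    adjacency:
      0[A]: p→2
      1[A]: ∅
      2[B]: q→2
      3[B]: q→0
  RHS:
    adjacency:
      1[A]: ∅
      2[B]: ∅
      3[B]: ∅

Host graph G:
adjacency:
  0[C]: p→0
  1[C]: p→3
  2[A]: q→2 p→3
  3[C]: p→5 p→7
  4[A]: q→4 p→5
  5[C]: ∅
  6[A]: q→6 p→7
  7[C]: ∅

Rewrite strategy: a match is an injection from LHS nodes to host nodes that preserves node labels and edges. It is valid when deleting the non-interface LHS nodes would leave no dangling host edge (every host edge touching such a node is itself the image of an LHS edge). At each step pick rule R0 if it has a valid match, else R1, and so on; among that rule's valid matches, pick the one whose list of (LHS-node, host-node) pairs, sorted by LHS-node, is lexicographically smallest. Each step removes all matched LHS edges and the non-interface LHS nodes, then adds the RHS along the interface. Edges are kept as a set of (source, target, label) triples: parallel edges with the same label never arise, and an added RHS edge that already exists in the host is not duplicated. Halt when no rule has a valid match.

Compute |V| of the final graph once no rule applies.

[0] host  ⇒  8 nodes, 10 edges  {0-p->0 1-p->3 2-q->2 2-p->3 3-p->5 3-p->7 4-q->4 4-p->5 6-q->6 6-p->7}
[1] R0 @ {0↦4, 1↦3, 2↦5, 3↦0}  ⇒  6 nodes, 7 edges  {0-p->0 1-p->3 2-q->2 2-p->3 3-p->7 6-q->6 6-p->7}
[2] R0 @ {0↦6, 1↦3, 2↦7, 3↦0}  ⇒  4 nodes, 4 edges  {0-p->0 1-p->3 2-q->2 2-p->3}
[3] R0 @ {0↦2, 1↦1, 2↦3, 3↦0}  ⇒  2 nodes, 1 edges  {0-p->0}
halt: no rule applies after step 3
NF nodes: {0:C, 1:C}

Answer: 2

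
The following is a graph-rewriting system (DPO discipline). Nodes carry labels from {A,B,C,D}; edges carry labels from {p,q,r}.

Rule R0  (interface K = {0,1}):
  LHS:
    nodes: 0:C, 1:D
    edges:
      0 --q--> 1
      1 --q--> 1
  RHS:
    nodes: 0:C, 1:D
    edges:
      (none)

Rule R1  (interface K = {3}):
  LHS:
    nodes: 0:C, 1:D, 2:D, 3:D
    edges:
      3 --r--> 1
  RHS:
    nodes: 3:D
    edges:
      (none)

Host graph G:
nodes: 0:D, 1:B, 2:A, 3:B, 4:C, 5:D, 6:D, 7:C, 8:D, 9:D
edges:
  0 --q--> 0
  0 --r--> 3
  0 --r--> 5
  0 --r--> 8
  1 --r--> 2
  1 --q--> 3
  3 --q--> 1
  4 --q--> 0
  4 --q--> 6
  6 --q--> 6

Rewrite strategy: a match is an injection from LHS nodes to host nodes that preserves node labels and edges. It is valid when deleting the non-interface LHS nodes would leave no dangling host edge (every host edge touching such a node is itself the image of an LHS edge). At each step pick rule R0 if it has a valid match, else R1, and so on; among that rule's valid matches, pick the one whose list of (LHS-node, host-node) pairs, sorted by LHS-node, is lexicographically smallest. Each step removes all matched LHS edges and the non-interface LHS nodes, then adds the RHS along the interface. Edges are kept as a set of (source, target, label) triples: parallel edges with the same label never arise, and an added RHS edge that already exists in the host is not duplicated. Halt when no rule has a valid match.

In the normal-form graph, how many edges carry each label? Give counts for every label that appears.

initial: |V|=10 |E|=10  E = 0-q->0 0-r->3 0-r->5 0-r->8 1-r->2 1-q->3 3-q->1 4-q->0 4-q->6 6-q->6
step 1: apply R0 at {0↦4, 1↦0}  → |V|=10 |E|=8  E = 0-r->3 0-r->5 0-r->8 1-r->2 1-q->3 3-q->1 4-q->6 6-q->6
step 2: apply R0 at {0↦4, 1↦6}  → |V|=10 |E|=6  E = 0-r->3 0-r->5 0-r->8 1-r->2 1-q->3 3-q->1
step 3: apply R1 at {0↦4, 1↦5, 2↦6, 3↦0}  → |V|=7 |E|=5  E = 0-r->3 0-r->8 1-r->2 1-q->3 3-q->1
step 4: apply R1 at {0↦7, 1↦8, 2↦9, 3↦0}  → |V|=4 |E|=4  E = 0-r->3 1-r->2 1-q->3 3-q->1
final graph: no rule applies after step 4
NF edges: [(0, 3, 'r'), (1, 2, 'r'), (1, 3, 'q'), (3, 1, 'q')]

Answer: q:2 r:2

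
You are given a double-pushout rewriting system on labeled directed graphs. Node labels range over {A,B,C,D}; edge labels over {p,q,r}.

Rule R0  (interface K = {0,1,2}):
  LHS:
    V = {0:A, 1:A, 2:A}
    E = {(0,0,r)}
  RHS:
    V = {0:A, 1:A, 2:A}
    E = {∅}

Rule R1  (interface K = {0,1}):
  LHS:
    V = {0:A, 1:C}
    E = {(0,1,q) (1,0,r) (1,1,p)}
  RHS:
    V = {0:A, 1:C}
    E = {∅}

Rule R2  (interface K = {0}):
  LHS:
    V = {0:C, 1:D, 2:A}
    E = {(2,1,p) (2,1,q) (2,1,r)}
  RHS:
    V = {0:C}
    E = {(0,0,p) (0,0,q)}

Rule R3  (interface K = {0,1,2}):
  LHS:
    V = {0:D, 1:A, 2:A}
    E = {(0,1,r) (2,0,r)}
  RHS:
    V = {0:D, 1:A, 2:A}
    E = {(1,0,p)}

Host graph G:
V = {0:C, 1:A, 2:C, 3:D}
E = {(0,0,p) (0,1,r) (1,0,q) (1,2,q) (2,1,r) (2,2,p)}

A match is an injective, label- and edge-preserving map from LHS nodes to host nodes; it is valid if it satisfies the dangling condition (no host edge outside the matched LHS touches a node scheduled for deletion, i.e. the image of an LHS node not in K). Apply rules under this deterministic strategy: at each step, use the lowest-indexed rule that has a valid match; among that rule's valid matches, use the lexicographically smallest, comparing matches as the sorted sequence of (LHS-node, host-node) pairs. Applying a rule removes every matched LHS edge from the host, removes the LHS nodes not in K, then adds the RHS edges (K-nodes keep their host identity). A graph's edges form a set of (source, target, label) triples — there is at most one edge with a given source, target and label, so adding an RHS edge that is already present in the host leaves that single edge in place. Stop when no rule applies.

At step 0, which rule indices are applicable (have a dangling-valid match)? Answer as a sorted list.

R0: no valid match — LHS pattern not found
R1: 2 valid matches — {0↦1, 1↦0}, {0↦1, 1↦2}
R2: no valid match — LHS pattern not found
R3: no valid match — LHS pattern not found

Answer: [R1]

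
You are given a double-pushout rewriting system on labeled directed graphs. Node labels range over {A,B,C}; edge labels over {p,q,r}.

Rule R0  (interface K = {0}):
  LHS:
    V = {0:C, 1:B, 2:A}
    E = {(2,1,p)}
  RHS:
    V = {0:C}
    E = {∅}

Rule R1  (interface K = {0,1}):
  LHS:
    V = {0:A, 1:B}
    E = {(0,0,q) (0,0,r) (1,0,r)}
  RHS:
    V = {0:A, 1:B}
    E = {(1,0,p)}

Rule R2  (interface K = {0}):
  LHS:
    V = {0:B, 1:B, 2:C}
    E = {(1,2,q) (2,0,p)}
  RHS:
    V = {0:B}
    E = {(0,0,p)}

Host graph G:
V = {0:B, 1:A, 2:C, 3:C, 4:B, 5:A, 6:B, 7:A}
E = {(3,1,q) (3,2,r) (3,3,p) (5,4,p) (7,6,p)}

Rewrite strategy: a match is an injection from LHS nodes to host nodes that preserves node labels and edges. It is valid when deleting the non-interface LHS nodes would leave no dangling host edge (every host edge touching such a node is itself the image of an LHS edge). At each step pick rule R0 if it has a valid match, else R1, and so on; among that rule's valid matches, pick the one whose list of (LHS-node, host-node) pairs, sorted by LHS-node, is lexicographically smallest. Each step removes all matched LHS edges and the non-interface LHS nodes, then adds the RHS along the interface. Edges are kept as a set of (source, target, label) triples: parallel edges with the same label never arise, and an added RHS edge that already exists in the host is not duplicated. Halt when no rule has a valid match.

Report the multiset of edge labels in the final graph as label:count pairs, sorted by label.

initial: |V|=8 |E|=5  E = 3-q->1 3-r->2 3-p->3 5-p->4 7-p->6
step 1: apply R0 at {0↦2, 1↦4, 2↦5}  → |V|=6 |E|=4  E = 3-q->1 3-r->2 3-p->3 7-p->6
step 2: apply R0 at {0↦2, 1↦6, 2↦7}  → |V|=4 |E|=3  E = 3-q->1 3-r->2 3-p->3
halt: no rule applies after step 2
NF edges: [(3, 1, 'q'), (3, 2, 'r'), (3, 3, 'p')]

Answer: p:1 q:1 r:1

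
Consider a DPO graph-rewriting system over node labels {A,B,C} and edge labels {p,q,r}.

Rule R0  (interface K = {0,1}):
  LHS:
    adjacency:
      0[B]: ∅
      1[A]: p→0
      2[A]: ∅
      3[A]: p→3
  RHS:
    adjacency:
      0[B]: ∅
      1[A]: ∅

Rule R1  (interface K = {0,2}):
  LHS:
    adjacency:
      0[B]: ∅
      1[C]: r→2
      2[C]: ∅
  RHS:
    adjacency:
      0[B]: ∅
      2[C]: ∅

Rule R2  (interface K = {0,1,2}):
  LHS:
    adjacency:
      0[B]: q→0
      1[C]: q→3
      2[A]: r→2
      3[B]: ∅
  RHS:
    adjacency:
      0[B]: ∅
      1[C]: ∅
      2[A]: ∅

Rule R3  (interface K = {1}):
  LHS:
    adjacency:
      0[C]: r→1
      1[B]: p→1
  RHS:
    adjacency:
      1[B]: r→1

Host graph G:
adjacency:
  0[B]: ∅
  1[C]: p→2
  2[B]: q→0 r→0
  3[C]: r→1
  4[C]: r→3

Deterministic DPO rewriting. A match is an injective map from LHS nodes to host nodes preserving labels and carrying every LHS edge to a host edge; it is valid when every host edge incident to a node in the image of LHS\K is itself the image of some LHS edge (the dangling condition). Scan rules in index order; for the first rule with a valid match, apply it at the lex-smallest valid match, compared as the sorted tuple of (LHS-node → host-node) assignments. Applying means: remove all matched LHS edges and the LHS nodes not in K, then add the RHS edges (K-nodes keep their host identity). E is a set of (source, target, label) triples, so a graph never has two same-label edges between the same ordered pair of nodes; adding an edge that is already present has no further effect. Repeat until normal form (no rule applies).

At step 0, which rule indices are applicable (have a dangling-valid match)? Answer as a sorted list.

Answer: [R1]

Steps:
R0: no valid match — LHS pattern not found
R1: 2 valid matches — {0↦0, 1↦4, 2↦3}, {0↦2, 1↦4, 2↦3}
R2: no valid match — LHS pattern not found
R3: no valid match — LHS pattern not found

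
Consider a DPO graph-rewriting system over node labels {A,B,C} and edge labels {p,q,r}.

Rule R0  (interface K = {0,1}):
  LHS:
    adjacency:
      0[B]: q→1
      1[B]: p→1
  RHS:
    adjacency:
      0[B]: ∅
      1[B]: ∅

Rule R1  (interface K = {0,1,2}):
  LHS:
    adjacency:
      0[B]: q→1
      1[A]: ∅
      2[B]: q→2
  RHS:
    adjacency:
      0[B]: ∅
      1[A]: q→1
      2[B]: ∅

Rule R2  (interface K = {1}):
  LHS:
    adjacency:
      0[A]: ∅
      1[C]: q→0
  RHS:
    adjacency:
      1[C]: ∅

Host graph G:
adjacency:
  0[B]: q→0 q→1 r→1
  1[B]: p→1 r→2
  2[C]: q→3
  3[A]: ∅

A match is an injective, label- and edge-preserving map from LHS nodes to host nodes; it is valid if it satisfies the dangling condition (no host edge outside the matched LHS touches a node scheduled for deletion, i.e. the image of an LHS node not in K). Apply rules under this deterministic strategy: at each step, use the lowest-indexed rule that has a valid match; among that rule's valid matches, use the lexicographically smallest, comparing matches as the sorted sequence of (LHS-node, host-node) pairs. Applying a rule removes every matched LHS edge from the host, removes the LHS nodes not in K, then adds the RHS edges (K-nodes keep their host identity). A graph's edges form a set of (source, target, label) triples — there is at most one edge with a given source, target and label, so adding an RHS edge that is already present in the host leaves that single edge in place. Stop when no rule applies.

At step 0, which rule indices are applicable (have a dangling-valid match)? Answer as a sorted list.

Answer: [R0,R2]

Rewrite trace:
R0: 1 valid match — {0↦0, 1↦1}
R1: no valid match — LHS pattern not found
R2: 1 valid match — {0↦3, 1↦2}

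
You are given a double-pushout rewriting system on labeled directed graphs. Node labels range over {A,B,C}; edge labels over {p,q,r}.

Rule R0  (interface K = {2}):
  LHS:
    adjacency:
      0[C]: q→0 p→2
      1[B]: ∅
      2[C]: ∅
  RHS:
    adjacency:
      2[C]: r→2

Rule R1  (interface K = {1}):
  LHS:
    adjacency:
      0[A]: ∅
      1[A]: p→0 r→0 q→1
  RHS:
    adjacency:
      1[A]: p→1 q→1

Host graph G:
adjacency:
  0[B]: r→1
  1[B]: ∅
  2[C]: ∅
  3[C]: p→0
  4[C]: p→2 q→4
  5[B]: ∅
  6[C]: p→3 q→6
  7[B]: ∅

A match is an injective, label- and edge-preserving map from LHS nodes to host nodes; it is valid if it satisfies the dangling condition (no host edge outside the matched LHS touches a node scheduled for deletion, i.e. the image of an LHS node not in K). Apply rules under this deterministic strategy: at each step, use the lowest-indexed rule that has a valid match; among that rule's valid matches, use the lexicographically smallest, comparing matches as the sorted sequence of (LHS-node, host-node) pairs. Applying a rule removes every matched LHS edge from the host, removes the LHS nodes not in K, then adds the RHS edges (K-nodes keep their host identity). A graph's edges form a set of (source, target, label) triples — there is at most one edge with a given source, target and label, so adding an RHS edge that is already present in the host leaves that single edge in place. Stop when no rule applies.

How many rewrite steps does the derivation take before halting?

Answer: 2

Derivation:
[0] host  ⇒  8 nodes, 6 edges  {0-r->1 3-p->0 4-p->2 4-q->4 6-p->3 6-q->6}
[1] R0 @ {0↦4, 1↦5, 2↦2}  ⇒  6 nodes, 5 edges  {0-r->1 2-r->2 3-p->0 6-p->3 6-q->6}
[2] R0 @ {0↦6, 1↦7, 2↦3}  ⇒  4 nodes, 4 edges  {0-r->1 2-r->2 3-p->0 3-r->3}
normal form: no rule applies after step 2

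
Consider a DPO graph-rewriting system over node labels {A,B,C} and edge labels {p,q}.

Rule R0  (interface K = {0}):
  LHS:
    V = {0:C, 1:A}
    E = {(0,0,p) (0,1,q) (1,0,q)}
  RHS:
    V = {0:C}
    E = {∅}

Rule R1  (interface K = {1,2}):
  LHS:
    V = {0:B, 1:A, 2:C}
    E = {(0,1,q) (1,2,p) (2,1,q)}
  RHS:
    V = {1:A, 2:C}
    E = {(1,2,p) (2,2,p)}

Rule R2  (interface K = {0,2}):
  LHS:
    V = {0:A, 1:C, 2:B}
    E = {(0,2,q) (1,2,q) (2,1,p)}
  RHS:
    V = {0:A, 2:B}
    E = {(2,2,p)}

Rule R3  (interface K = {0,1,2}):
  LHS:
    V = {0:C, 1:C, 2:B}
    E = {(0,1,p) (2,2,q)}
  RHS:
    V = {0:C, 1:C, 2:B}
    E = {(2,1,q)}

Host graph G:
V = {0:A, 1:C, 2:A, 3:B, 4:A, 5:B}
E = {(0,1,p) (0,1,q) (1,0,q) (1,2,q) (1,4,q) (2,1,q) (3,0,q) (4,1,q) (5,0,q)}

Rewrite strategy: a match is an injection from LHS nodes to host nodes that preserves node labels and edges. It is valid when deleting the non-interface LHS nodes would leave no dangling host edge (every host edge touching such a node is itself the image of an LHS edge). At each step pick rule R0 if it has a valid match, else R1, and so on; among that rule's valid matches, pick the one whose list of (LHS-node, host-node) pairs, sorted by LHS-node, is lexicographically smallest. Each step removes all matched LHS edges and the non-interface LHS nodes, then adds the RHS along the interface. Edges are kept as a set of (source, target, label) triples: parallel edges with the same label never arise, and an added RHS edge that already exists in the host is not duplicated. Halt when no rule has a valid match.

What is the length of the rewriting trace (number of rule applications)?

initial: |V|=6 |E|=9  E = 0-p->1 0-q->1 1-q->0 1-q->2 1-q->4 2-q->1 3-q->0 4-q->1 5-q->0
step 1: apply R1 at {0↦3, 1↦0, 2↦1}  → |V|=5 |E|=8  E = 0-p->1 0-q->1 1-p->1 1-q->2 1-q->4 2-q->1 4-q->1 5-q->0
step 2: apply R0 at {0↦1, 1↦2}  → |V|=4 |E|=5  E = 0-p->1 0-q->1 1-q->4 4-q->1 5-q->0
halt: no rule applies after step 2

Answer: 2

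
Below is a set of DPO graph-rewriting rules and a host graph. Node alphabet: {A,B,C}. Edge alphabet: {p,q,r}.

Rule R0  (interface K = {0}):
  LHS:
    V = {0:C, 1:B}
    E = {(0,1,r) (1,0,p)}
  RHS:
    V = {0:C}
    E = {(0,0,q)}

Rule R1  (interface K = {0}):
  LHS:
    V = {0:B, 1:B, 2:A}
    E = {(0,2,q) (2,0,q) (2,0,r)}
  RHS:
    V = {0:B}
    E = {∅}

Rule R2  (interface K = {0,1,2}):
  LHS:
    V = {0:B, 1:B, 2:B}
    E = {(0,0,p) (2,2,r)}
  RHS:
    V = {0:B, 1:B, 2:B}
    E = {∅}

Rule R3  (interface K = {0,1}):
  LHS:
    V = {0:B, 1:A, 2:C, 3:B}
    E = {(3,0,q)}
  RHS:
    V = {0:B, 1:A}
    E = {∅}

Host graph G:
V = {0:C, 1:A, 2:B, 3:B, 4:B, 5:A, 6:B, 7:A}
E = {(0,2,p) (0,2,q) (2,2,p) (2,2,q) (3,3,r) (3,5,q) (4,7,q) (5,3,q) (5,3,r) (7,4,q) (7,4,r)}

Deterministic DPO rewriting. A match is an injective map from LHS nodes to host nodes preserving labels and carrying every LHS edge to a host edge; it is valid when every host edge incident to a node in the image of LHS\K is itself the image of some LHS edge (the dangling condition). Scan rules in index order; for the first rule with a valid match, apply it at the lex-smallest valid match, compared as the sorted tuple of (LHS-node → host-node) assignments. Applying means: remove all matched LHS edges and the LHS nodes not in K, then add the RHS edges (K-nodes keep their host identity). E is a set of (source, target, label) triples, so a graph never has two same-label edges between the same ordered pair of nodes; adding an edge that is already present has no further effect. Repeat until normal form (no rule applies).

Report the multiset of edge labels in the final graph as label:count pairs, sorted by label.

start.  V:8 E:11  edges: 0-p->2 0-q->2 2-p->2 2-q->2 3-r->3 3-q->5 4-q->7 5-q->3 5-r->3 7-q->4 7-r->4
1. fire R1 via {0↦3, 1↦6, 2↦5}  →  V:6 E:8  edges: 0-p->2 0-q->2 2-p->2 2-q->2 3-r->3 4-q->7 7-q->4 7-r->4
2. fire R2 via {0↦2, 1↦4, 2↦3}  →  V:6 E:6  edges: 0-p->2 0-q->2 2-q->2 4-q->7 7-q->4 7-r->4
3. fire R1 via {0↦4, 1↦3, 2↦7}  →  V:4 E:3  edges: 0-p->2 0-q->2 2-q->2
final graph: no rule applies after step 3
NF edges: [(0, 2, 'p'), (0, 2, 'q'), (2, 2, 'q')]

Answer: p:1 q:2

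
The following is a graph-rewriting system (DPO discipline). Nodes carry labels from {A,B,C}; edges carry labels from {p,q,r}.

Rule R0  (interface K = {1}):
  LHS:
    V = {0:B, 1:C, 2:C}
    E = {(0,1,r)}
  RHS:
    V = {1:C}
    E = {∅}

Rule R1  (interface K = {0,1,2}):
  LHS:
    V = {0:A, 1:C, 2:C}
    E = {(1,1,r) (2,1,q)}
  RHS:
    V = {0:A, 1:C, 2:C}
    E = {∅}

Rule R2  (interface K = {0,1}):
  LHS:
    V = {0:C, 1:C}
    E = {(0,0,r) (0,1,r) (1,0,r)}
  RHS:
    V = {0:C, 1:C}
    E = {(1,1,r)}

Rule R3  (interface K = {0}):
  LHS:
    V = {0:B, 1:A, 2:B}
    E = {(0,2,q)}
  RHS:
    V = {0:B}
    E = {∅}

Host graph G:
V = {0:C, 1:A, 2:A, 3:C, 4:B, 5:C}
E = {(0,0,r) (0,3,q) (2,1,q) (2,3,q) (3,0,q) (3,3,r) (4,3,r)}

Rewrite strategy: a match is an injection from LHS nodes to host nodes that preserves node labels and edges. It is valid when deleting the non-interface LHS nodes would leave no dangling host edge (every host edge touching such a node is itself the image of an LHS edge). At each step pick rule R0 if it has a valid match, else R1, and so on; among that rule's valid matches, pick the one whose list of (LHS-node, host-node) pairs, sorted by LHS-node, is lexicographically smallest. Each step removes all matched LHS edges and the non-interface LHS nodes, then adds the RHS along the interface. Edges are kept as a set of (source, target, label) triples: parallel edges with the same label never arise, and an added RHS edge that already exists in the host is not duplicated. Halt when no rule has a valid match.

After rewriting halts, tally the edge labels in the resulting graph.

initial: |V|=6 |E|=7  E = 0-r->0 0-q->3 2-q->1 2-q->3 3-q->0 3-r->3 4-r->3
step 1: apply R0 at {0↦4, 1↦3, 2↦5}  → |V|=4 |E|=6  E = 0-r->0 0-q->3 2-q->1 2-q->3 3-q->0 3-r->3
step 2: apply R1 at {0↦1, 1↦0, 2↦3}  → |V|=4 |E|=4  E = 0-q->3 2-q->1 2-q->3 3-r->3
step 3: apply R1 at {0↦1, 1↦3, 2↦0}  → |V|=4 |E|=2  E = 2-q->1 2-q->3
normal form: no rule applies after step 3
NF edges: [(2, 1, 'q'), (2, 3, 'q')]

Answer: q:2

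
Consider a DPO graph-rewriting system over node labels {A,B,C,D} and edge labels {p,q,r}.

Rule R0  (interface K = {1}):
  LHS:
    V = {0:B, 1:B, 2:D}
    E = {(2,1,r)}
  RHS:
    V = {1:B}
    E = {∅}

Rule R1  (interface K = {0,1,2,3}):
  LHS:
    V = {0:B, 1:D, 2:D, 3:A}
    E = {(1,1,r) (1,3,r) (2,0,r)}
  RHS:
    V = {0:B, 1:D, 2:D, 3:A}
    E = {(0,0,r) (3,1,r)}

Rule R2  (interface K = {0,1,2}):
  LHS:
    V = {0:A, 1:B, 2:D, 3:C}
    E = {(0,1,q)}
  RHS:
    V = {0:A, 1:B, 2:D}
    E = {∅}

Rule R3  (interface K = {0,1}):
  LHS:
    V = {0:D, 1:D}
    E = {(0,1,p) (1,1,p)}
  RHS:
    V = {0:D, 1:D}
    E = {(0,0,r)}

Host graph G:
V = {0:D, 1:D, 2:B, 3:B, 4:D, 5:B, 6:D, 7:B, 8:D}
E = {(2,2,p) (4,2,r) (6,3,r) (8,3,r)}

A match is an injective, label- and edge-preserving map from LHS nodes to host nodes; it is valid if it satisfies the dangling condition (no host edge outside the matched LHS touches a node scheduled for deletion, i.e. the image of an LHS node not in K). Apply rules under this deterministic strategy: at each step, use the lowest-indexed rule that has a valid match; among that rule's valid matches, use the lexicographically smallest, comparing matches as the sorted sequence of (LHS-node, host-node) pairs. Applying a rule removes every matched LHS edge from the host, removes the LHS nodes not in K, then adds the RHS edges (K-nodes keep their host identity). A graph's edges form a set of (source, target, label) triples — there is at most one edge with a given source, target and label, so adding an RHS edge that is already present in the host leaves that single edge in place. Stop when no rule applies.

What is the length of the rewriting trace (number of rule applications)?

Answer: 2

Steps:
start.  V:9 E:4  edges: 2-p->2 4-r->2 6-r->3 8-r->3
1. fire R0 via {0↦5, 1↦2, 2↦4}  →  V:7 E:3  edges: 2-p->2 6-r->3 8-r->3
2. fire R0 via {0↦7, 1↦3, 2↦6}  →  V:5 E:2  edges: 2-p->2 8-r->3
halt: no rule applies after step 2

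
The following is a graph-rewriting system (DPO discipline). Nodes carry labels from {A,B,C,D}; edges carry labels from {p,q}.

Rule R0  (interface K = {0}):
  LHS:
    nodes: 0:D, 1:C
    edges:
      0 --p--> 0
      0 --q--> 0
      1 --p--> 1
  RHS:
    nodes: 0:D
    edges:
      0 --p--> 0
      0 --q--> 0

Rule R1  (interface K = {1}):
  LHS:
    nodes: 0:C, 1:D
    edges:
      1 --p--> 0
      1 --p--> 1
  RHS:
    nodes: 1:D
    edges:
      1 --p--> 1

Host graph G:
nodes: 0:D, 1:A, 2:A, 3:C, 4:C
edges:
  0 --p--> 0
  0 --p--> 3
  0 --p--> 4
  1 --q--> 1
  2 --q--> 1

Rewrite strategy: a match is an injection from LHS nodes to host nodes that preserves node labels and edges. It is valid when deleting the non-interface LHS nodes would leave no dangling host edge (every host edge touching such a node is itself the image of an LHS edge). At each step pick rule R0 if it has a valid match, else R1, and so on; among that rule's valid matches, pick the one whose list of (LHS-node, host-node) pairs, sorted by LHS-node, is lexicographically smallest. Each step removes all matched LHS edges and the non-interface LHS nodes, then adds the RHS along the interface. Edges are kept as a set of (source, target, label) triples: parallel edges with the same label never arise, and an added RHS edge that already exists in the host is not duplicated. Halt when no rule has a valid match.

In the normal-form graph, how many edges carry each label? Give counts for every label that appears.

initial: |V|=5 |E|=5  E = 0-p->0 0-p->3 0-p->4 1-q->1 2-q->1
step 1: apply R1 at {0↦3, 1↦0}  → |V|=4 |E|=4  E = 0-p->0 0-p->4 1-q->1 2-q->1
step 2: apply R1 at {0↦4, 1↦0}  → |V|=3 |E|=3  E = 0-p->0 1-q->1 2-q->1
normal form: no rule applies after step 2
NF edges: [(0, 0, 'p'), (1, 1, 'q'), (2, 1, 'q')]

Answer: p:1 q:2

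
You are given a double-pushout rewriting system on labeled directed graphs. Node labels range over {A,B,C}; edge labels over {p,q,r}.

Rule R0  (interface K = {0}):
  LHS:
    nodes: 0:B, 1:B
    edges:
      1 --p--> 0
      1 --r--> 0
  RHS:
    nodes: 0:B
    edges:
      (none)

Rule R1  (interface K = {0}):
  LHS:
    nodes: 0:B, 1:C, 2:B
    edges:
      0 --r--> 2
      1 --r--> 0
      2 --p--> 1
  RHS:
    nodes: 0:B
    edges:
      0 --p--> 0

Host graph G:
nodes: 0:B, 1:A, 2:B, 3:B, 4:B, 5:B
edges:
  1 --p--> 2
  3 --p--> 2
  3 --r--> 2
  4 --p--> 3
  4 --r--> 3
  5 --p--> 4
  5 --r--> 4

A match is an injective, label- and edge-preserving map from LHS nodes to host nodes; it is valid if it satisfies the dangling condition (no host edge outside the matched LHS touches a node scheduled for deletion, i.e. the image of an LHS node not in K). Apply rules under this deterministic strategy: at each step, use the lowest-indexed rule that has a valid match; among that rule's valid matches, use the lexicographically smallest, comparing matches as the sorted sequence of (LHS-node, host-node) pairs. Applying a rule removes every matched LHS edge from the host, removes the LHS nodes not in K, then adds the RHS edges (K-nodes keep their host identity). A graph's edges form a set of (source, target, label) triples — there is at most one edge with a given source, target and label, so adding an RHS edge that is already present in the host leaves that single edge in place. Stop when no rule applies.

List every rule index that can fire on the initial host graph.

R0: 1 valid match — {0↦4, 1↦5}
R1: no valid match — LHS pattern not found

Answer: [R0]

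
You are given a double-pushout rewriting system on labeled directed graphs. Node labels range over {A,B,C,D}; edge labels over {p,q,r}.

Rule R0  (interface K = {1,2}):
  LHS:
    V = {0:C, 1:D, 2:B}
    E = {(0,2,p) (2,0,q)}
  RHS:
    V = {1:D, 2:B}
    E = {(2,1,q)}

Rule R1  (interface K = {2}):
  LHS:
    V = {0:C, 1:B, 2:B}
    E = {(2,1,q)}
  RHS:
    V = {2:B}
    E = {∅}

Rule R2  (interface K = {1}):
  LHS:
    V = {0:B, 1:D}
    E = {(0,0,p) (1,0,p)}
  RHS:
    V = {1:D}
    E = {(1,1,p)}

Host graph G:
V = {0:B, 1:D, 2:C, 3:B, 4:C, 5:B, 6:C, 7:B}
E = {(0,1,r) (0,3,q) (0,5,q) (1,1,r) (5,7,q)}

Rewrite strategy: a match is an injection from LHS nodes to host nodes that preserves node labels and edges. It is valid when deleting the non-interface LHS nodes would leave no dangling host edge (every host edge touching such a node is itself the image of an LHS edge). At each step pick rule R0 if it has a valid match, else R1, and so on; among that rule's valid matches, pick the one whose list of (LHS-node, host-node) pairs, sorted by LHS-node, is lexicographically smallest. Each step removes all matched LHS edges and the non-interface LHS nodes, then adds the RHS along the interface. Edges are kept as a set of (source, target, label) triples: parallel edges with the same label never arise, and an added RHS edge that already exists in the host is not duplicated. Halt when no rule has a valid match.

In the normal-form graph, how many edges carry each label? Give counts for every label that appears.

initial: |V|=8 |E|=5  E = 0-r->1 0-q->3 0-q->5 1-r->1 5-q->7
step 1: apply R1 at {0↦2, 1↦3, 2↦0}  → |V|=6 |E|=4  E = 0-r->1 0-q->5 1-r->1 5-q->7
step 2: apply R1 at {0↦4, 1↦7, 2↦5}  → |V|=4 |E|=3  E = 0-r->1 0-q->5 1-r->1
step 3: apply R1 at {0↦6, 1↦5, 2↦0}  → |V|=2 |E|=2  E = 0-r->1 1-r->1
halt: no rule applies after step 3
NF edges: [(0, 1, 'r'), (1, 1, 'r')]

Answer: r:2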